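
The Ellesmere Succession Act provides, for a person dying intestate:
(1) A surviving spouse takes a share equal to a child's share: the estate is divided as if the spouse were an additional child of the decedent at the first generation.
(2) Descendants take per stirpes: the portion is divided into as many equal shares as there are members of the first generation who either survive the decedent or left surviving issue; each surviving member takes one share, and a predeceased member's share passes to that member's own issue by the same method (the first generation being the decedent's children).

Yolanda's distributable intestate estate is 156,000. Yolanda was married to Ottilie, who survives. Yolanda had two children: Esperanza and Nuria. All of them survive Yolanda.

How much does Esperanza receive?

The spouse counts as an additional share at the children's level, so there are 3 primary shares of 52,000. Ottilie takes one such share (52,000).
The children's combined portion (104,000) is divided into 2 shares of 52,000: Esperanza and Nuria each take 52,000.

Esperanza receives 52,000.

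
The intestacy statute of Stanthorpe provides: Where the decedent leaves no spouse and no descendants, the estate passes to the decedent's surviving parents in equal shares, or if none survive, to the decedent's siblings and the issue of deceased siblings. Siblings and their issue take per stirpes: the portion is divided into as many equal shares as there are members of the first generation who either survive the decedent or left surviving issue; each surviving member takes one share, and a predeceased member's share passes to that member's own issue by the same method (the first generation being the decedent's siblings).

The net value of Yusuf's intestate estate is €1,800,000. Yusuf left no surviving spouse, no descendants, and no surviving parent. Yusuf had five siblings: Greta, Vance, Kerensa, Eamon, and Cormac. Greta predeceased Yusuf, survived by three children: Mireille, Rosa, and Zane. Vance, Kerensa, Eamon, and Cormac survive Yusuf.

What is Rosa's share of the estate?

The entire €1,800,000 passes to the siblings and their issue.
That amount (€1,800,000) is divided into 5 shares of €360,000: Vance, Kerensa, Eamon, and Cormac each take €360,000; Greta's €360,000 share passes to Greta's issue.
Greta's share (€360,000) is divided into 3 shares of €120,000: Mireille, Rosa, and Zane each take €120,000.

Rosa receives €120,000.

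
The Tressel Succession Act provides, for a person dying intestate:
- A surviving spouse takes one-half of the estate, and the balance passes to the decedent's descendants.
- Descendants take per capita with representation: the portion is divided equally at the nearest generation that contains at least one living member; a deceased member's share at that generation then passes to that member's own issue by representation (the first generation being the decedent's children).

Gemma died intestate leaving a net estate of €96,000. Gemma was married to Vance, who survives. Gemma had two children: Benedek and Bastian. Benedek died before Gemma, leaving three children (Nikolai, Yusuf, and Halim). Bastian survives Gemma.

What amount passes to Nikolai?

Nikolai receives €8,000.

Vance takes one-half of €96,000 = €48,000. The remaining €48,000 passes to the descendants.
The descendants' portion (€48,000) is divided into 2 shares of €24,000: Bastian takes €24,000; Benedek's €24,000 share passes to Benedek's issue.
Benedek's share (€24,000) is divided into 3 shares of €8,000: Nikolai, Yusuf, and Halim each take €8,000.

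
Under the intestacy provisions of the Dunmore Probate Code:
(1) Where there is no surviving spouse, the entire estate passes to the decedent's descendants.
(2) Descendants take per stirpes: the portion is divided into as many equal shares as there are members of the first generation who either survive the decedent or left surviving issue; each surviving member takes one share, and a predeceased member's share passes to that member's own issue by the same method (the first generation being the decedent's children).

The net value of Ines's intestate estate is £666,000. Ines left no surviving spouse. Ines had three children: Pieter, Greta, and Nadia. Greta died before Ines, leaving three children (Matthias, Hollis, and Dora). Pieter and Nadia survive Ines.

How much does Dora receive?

The entire £666,000 passes to the descendants.
That amount (£666,000) is divided into 3 shares of £222,000: Pieter and Nadia each take £222,000; Greta's £222,000 share passes to Greta's issue.
Greta's share (£222,000) is divided into 3 shares of £74,000: Matthias, Hollis, and Dora each take £74,000.

Dora receives £74,000.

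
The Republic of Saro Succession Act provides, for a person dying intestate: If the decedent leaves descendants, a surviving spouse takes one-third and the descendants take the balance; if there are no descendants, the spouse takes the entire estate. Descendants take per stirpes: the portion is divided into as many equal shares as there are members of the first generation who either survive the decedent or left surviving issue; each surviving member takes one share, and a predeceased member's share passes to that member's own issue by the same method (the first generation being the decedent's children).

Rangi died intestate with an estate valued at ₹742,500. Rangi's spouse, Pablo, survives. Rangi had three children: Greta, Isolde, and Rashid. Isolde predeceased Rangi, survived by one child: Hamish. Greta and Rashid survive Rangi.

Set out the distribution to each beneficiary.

Pablo takes one-third of ₹742,500 = ₹247,500. The remaining ₹495,000 passes to the descendants.
The descendants' portion (₹495,000) is divided into 3 shares of ₹165,000: Greta and Rashid each take ₹165,000; Isolde's ₹165,000 share passes to Isolde's issue.
Isolde's share (₹165,000) passes entirely to Hamish.

Pablo: ₹247,500; Greta: ₹165,000; Hamish: ₹165,000; Rashid: ₹165,000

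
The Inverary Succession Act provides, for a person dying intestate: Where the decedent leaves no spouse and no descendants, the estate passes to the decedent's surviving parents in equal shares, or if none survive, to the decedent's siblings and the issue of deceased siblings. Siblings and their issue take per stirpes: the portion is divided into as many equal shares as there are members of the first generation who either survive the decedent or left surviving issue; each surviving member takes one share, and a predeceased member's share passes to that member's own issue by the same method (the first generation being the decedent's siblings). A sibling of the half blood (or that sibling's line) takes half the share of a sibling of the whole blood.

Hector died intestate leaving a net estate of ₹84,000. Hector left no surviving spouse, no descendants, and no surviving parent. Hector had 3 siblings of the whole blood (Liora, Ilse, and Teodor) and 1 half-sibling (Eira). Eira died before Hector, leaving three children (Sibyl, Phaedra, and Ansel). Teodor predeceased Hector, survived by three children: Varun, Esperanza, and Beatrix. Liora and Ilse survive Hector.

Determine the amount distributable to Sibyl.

The entire ₹84,000 passes to the siblings and their issue.
Counting each half-blood sibling's line as half a unit, there are 7/2 units in ₹84,000, so one unit is ₹24,000. Whole-blood lines (Liora, Ilse, and Teodor) take ₹24,000 each; half-blood lines (Eira) take ₹12,000 each.
Eira's share (₹12,000) is divided into 3 shares of ₹4,000: Sibyl, Phaedra, and Ansel each take ₹4,000.
Teodor's share (₹24,000) is divided into 3 shares of ₹8,000: Varun, Esperanza, and Beatrix each take ₹8,000.

Sibyl receives ₹4,000.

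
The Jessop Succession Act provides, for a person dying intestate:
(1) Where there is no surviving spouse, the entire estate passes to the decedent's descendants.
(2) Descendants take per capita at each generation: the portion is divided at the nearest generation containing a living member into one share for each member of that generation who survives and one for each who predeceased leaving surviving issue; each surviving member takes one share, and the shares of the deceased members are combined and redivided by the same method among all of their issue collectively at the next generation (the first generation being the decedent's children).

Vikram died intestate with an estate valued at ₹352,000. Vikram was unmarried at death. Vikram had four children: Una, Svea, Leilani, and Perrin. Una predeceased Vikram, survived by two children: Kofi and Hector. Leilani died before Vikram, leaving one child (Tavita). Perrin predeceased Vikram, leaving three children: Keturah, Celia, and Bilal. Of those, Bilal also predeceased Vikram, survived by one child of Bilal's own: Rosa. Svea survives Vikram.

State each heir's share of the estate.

Kofi: ₹44,000; Hector: ₹44,000; Svea: ₹88,000; Tavita: ₹44,000; Keturah: ₹44,000; Celia: ₹44,000; Rosa: ₹44,000

The entire ₹352,000 passes to the descendants.
That amount (₹352,000) is divided at the children's generation into 4 shares of ₹88,000. Svea takes ₹88,000. The 3 shares of the deceased (Una, Leilani, and Perrin) are combined into a pool of ₹264,000.
That pool (₹264,000) is divided at the grandchildren's generation into 6 shares of ₹44,000. Kofi, Hector, Tavita, Keturah, and Celia each take ₹44,000. The remaining share for the deceased Bilal (₹44,000) is carried to the next generation.
That pool (₹44,000) passes entirely to Rosa, the sole taker at the great-grandchildren's generation.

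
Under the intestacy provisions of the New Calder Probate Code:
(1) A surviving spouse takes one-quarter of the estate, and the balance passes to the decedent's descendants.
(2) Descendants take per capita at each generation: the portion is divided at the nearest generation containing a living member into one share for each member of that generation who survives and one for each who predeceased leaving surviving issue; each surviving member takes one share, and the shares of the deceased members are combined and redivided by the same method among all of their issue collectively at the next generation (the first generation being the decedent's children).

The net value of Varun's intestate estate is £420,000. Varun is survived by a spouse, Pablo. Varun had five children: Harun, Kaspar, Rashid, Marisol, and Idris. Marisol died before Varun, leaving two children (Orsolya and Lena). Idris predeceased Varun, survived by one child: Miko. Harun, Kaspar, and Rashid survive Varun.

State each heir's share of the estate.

Pablo: £105,000; Harun: £63,000; Kaspar: £63,000; Rashid: £63,000; Orsolya: £42,000; Lena: £42,000; Miko: £42,000

Pablo takes one-quarter of £420,000 = £105,000. The remaining £315,000 passes to the descendants.
The descendants' portion (£315,000) is divided at the children's generation into 5 shares of £63,000. Harun, Kaspar, and Rashid each take £63,000. The 2 shares of the deceased (Marisol and Idris) are combined into a pool of £126,000.
That pool (£126,000) is divided at the grandchildren's generation equally among Orsolya, Lena, and Miko: £42,000 each.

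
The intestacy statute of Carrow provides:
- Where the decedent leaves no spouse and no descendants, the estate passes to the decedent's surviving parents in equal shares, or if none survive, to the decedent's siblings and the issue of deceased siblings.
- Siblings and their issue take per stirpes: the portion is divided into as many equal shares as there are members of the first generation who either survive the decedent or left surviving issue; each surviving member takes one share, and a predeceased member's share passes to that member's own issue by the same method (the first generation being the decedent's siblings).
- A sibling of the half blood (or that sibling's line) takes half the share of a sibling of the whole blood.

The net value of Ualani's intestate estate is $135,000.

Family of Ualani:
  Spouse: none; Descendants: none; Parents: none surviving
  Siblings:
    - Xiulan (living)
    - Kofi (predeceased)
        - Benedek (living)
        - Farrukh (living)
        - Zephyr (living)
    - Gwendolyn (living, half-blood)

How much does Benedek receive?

The entire $135,000 passes to the siblings and their issue.
Counting each half-blood sibling's line as half a unit, there are 5/2 units in $135,000, so one unit is $54,000. Whole-blood lines (Xiulan and Kofi) take $54,000 each; half-blood lines (Gwendolyn) take $27,000 each.
Kofi's share ($54,000) is divided into 3 shares of $18,000: Benedek, Farrukh, and Zephyr each take $18,000.

Benedek receives $18,000.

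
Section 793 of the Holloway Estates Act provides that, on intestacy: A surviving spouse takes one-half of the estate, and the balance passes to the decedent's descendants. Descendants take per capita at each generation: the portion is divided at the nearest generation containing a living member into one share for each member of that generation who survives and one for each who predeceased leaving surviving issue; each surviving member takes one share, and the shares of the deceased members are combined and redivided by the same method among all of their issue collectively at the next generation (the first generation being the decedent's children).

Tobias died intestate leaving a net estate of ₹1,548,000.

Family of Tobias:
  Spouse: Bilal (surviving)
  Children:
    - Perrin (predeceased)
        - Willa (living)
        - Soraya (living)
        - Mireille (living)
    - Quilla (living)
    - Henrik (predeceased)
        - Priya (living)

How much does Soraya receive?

Soraya receives ₹129,000.

Bilal takes one-half of ₹1,548,000 = ₹774,000. The remaining ₹774,000 passes to the descendants.
The descendants' portion (₹774,000) is divided at the children's generation into 3 shares of ₹258,000. Quilla takes ₹258,000. The 2 shares of the deceased (Perrin and Henrik) are combined into a pool of ₹516,000.
That pool (₹516,000) is divided at the grandchildren's generation equally among Willa, Soraya, Mireille, and Priya: ₹129,000 each.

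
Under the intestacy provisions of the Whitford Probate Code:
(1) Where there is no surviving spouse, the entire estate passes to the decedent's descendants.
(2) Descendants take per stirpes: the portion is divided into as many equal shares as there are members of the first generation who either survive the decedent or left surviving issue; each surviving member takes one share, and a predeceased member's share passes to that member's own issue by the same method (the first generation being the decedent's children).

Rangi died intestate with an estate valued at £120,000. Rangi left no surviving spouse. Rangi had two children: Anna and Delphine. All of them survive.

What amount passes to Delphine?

The entire £120,000 passes to the descendants.
That amount (£120,000) is divided into 2 shares of £60,000: Anna and Delphine each take £60,000.

Delphine receives £60,000.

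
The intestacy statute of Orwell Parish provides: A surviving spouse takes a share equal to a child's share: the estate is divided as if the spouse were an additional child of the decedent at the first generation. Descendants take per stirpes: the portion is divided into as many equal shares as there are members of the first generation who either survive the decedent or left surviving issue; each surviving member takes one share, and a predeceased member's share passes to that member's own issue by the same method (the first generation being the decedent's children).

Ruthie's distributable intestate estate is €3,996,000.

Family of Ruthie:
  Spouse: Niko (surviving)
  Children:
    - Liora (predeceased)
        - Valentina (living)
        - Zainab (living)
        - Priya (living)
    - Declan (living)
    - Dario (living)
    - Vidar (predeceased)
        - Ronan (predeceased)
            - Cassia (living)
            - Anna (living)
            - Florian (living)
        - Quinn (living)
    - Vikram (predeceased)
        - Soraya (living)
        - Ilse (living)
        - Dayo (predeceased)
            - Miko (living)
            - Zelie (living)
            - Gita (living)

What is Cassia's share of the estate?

The spouse counts as an additional share at the children's level, so there are 6 primary shares of €666,000. Niko takes one such share (€666,000).
The children's combined portion (€3,330,000) is divided into 5 shares of €666,000: Declan and Dario each take €666,000; Liora's €666,000 share passes to Liora's issue; Vidar's €666,000 share passes to Vidar's issue; Vikram's €666,000 share passes to Vikram's issue.
Liora's share (€666,000) is divided into 3 shares of €222,000: Valentina, Zainab, and Priya each take €222,000.
Vidar's share (€666,000) is divided into 2 shares of €333,000: Quinn takes €333,000; Ronan's €333,000 share passes to Ronan's issue.
Ronan's share (€333,000) is divided into 3 shares of €111,000: Cassia, Anna, and Florian each take €111,000.
Vikram's share (€666,000) is divided into 3 shares of €222,000: Soraya and Ilse each take €222,000; Dayo's €222,000 share passes to Dayo's issue.
Dayo's share (€222,000) is divided into 3 shares of €74,000: Miko, Zelie, and Gita each take €74,000.

Cassia receives €111,000.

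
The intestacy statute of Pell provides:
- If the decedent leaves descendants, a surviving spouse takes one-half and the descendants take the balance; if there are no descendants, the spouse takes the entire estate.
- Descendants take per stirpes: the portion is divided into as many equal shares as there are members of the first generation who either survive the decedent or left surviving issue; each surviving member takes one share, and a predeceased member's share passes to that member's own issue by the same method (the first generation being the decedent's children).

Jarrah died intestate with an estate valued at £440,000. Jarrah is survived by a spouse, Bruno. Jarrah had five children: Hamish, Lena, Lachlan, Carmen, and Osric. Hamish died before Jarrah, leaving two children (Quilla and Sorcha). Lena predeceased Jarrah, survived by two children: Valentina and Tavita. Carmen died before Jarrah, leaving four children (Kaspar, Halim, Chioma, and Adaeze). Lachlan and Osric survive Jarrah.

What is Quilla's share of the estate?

Bruno takes one-half of £440,000 = £220,000. The remaining £220,000 passes to the descendants.
The descendants' portion (£220,000) is divided into 5 shares of £44,000: Lachlan and Osric each take £44,000; Hamish's £44,000 share passes to Hamish's issue; Lena's £44,000 share passes to Lena's issue; Carmen's £44,000 share passes to Carmen's issue.
Hamish's share (£44,000) is divided into 2 shares of £22,000: Quilla and Sorcha each take £22,000.
Lena's share (£44,000) is divided into 2 shares of £22,000: Valentina and Tavita each take £22,000.
Carmen's share (£44,000) is divided into 4 shares of £11,000: Kaspar, Halim, Chioma, and Adaeze each take £11,000.

Quilla receives £22,000.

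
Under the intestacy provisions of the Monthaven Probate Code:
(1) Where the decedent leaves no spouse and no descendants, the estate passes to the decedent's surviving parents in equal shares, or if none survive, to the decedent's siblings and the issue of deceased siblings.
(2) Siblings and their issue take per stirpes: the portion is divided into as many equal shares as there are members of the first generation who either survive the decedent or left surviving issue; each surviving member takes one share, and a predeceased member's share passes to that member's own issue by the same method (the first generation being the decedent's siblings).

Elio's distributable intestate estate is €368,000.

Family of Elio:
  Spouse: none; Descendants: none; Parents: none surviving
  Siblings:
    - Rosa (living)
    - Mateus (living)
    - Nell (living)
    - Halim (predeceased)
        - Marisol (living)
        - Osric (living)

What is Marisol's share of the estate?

Marisol receives €46,000.

The entire €368,000 passes to the siblings and their issue.
That amount (€368,000) is divided into 4 shares of €92,000: Rosa, Mateus, and Nell each take €92,000; Halim's €92,000 share passes to Halim's issue.
Halim's share (€92,000) is divided into 2 shares of €46,000: Marisol and Osric each take €46,000.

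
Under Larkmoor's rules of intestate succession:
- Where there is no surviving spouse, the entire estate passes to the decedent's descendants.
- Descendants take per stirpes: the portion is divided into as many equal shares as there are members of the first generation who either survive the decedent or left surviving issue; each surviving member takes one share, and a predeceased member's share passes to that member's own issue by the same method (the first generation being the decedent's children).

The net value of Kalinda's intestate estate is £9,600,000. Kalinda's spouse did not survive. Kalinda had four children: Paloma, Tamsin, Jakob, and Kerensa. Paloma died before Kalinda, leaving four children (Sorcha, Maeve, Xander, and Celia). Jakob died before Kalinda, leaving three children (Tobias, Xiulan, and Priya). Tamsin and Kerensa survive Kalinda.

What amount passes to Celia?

The entire £9,600,000 passes to the descendants.
That amount (£9,600,000) is divided into 4 shares of £2,400,000: Tamsin and Kerensa each take £2,400,000; Paloma's £2,400,000 share passes to Paloma's issue; Jakob's £2,400,000 share passes to Jakob's issue.
Paloma's share (£2,400,000) is divided into 4 shares of £600,000: Sorcha, Maeve, Xander, and Celia each take £600,000.
Jakob's share (£2,400,000) is divided into 3 shares of £800,000: Tobias, Xiulan, and Priya each take £800,000.

Celia receives £600,000.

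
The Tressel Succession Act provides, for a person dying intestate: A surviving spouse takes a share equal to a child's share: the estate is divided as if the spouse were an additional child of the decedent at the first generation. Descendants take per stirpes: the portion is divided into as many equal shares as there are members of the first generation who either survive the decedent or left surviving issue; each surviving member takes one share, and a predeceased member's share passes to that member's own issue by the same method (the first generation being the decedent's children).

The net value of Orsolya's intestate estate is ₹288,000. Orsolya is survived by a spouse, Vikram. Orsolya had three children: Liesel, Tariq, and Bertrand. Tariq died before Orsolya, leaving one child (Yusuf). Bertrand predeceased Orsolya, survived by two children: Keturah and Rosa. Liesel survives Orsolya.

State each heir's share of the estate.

The spouse counts as an additional share at the children's level, so there are 4 primary shares of ₹72,000. Vikram takes one such share (₹72,000).
The children's combined portion (₹216,000) is divided into 3 shares of ₹72,000: Liesel takes ₹72,000; Tariq's ₹72,000 share passes to Tariq's issue; Bertrand's ₹72,000 share passes to Bertrand's issue.
Tariq's share (₹72,000) passes entirely to Yusuf.
Bertrand's share (₹72,000) is divided into 2 shares of ₹36,000: Keturah and Rosa each take ₹36,000.

Vikram: ₹72,000; Liesel: ₹72,000; Yusuf: ₹72,000; Keturah: ₹36,000; Rosa: ₹36,000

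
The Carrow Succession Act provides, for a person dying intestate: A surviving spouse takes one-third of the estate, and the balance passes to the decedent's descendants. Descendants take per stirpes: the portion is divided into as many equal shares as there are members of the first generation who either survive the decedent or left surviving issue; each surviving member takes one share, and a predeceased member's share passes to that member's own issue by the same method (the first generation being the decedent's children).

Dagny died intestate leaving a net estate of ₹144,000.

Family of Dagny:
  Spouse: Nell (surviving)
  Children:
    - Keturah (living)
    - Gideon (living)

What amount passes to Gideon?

Gideon receives ₹48,000.

Nell takes one-third of ₹144,000 = ₹48,000. The remaining ₹96,000 passes to the descendants.
The descendants' portion (₹96,000) is divided into 2 shares of ₹48,000: Keturah and Gideon each take ₹48,000.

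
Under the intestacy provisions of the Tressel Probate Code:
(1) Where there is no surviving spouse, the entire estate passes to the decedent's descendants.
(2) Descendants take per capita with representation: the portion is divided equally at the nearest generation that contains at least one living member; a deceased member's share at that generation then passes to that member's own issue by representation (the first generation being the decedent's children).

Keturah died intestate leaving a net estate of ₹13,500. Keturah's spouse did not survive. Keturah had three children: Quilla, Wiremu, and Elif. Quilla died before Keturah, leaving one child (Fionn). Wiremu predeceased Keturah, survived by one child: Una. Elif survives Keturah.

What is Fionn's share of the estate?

Fionn receives ₹4,500.

The entire ₹13,500 passes to the descendants.
That amount (₹13,500) is divided into 3 shares of ₹4,500: Elif takes ₹4,500; Quilla's ₹4,500 share passes to Quilla's issue; Wiremu's ₹4,500 share passes to Wiremu's issue.
Quilla's share (₹4,500) passes entirely to Fionn.
Wiremu's share (₹4,500) passes entirely to Una.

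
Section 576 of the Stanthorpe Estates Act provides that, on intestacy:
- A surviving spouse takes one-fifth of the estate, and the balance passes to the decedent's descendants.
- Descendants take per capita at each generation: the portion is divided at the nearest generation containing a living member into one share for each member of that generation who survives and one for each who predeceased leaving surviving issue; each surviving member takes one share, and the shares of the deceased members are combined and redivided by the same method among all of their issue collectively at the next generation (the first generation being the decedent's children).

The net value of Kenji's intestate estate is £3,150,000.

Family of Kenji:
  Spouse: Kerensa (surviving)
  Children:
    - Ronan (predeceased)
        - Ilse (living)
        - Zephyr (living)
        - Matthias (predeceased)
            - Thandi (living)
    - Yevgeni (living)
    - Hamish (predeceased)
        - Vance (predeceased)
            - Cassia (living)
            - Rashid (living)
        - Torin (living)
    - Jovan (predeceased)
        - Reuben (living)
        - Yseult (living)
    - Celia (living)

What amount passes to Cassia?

Cassia receives £144,000.

Kerensa takes one-fifth of £3,150,000 = £630,000. The remaining £2,520,000 passes to the descendants.
The descendants' portion (£2,520,000) is divided at the children's generation into 5 shares of £504,000. Yevgeni and Celia each take £504,000. The 3 shares of the deceased (Ronan, Hamish, and Jovan) are combined into a pool of £1,512,000.
That pool (£1,512,000) is divided at the grandchildren's generation into 7 shares of £216,000. Ilse, Zephyr, Torin, Reuben, and Yseult each take £216,000. The 2 shares of the deceased (Matthias and Vance) are combined into a pool of £432,000.
That pool (£432,000) is divided at the great-grandchildren's generation equally among Thandi, Cassia, and Rashid: £144,000 each.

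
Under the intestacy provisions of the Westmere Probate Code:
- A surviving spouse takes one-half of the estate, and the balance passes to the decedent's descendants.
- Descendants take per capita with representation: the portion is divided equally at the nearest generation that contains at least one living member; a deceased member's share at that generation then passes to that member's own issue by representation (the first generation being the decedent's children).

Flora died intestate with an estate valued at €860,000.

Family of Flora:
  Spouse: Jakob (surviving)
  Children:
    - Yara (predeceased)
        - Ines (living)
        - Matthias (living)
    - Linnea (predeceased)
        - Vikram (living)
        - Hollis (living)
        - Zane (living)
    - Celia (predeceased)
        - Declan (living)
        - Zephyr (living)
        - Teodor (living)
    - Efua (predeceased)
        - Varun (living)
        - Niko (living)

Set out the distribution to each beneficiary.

Jakob takes one-half of €860,000 = €430,000. The remaining €430,000 passes to the descendants.
No child survives, so the initial division is made at the grandchildren's generation.
The descendants' portion (€430,000) is divided into 10 shares of €43,000: Ines, Matthias, Vikram, Hollis, Zane, Declan, Zephyr, Teodor, Varun, and Niko each take €43,000.

Jakob: €430,000; Ines: €43,000; Matthias: €43,000; Vikram: €43,000; Hollis: €43,000; Zane: €43,000; Declan: €43,000; Zephyr: €43,000; Teodor: €43,000; Varun: €43,000; Niko: €43,000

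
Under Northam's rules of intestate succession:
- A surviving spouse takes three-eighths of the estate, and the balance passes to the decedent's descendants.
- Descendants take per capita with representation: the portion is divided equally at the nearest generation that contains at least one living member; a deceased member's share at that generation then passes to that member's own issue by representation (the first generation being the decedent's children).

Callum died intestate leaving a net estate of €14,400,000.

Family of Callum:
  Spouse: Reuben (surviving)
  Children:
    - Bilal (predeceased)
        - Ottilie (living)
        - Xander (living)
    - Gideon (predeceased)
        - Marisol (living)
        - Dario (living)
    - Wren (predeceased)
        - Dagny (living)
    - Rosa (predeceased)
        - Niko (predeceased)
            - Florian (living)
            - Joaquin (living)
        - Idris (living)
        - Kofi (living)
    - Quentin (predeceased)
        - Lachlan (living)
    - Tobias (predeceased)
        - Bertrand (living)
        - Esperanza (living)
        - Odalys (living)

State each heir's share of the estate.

Reuben: €5,400,000; Ottilie: €750,000; Xander: €750,000; Marisol: €750,000; Dario: €750,000; Dagny: €750,000; Florian: €375,000; Joaquin: €375,000; Idris: €750,000; Kofi: €750,000; Lachlan: €750,000; Bertrand: €750,000; Esperanza: €750,000; Odalys: €750,000

Reuben takes three-eighths of €14,400,000 = €5,400,000. The remaining €9,000,000 passes to the descendants.
No child survives, so the initial division is made at the grandchildren's generation.
The descendants' portion (€9,000,000) is divided into 12 shares of €750,000: Ottilie, Xander, Marisol, Dario, Dagny, Idris, Kofi, Lachlan, Bertrand, Esperanza, and Odalys each take €750,000; Niko's €750,000 share passes to Niko's issue.
Niko's share (€750,000) is divided into 2 shares of €375,000: Florian and Joaquin each take €375,000.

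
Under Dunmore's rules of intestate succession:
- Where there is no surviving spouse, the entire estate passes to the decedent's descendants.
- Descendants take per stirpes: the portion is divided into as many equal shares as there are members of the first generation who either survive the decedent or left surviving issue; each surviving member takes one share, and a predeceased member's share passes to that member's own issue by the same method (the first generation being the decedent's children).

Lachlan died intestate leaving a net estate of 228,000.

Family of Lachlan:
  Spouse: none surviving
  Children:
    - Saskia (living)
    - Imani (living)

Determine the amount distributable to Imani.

Imani receives 114,000.

The entire 228,000 passes to the descendants.
That amount (228,000) is divided into 2 shares of 114,000: Saskia and Imani each take 114,000.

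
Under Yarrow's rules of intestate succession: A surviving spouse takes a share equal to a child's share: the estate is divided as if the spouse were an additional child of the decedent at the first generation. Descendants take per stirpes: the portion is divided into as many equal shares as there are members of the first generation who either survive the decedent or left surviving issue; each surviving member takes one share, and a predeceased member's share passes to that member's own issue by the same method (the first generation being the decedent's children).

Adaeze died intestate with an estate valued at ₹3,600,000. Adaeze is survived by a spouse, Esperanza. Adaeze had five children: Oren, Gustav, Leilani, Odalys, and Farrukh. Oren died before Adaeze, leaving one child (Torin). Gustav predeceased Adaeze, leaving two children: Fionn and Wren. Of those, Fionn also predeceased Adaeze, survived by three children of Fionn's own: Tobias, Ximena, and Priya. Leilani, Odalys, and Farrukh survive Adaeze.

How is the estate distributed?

Esperanza: ₹600,000; Torin: ₹600,000; Tobias: ₹100,000; Ximena: ₹100,000; Priya: ₹100,000; Wren: ₹300,000; Leilani: ₹600,000; Odalys: ₹600,000; Farrukh: ₹600,000

The spouse counts as an additional share at the children's level, so there are 6 primary shares of ₹600,000. Esperanza takes one such share (₹600,000).
The children's combined portion (₹3,000,000) is divided into 5 shares of ₹600,000: Leilani, Odalys, and Farrukh each take ₹600,000; Oren's ₹600,000 share passes to Oren's issue; Gustav's ₹600,000 share passes to Gustav's issue.
Oren's share (₹600,000) passes entirely to Torin.
Gustav's share (₹600,000) is divided into 2 shares of ₹300,000: Wren takes ₹300,000; Fionn's ₹300,000 share passes to Fionn's issue.
Fionn's share (₹300,000) is divided into 3 shares of ₹100,000: Tobias, Ximena, and Priya each take ₹100,000.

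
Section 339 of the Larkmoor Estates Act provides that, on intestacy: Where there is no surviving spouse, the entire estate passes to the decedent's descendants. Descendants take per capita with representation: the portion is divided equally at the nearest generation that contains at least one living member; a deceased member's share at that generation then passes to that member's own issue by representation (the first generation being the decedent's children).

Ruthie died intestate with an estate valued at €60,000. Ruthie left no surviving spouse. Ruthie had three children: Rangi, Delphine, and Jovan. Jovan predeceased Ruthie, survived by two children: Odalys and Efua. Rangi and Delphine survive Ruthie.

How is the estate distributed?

The entire €60,000 passes to the descendants.
That amount (€60,000) is divided into 3 shares of €20,000: Rangi and Delphine each take €20,000; Jovan's €20,000 share passes to Jovan's issue.
Jovan's share (€20,000) is divided into 2 shares of €10,000: Odalys and Efua each take €10,000.

Rangi: €20,000; Delphine: €20,000; Odalys: €10,000; Efua: €10,000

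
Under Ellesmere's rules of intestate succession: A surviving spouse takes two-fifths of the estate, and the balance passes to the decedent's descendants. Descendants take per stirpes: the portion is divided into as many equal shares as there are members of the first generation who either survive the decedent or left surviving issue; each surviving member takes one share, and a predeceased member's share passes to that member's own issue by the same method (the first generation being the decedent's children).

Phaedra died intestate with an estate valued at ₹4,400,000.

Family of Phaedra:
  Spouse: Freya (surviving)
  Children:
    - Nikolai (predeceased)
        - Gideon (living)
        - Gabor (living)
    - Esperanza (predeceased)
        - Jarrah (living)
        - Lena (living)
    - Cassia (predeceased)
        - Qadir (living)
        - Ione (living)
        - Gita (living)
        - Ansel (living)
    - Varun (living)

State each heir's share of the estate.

Freya: ₹1,760,000; Gideon: ₹330,000; Gabor: ₹330,000; Jarrah: ₹330,000; Lena: ₹330,000; Qadir: ₹165,000; Ione: ₹165,000; Gita: ₹165,000; Ansel: ₹165,000; Varun: ₹660,000

Freya takes two-fifths of ₹4,400,000 = ₹1,760,000. The remaining ₹2,640,000 passes to the descendants.
The descendants' portion (₹2,640,000) is divided into 4 shares of ₹660,000: Varun takes ₹660,000; Nikolai's ₹660,000 share passes to Nikolai's issue; Esperanza's ₹660,000 share passes to Esperanza's issue; Cassia's ₹660,000 share passes to Cassia's issue.
Nikolai's share (₹660,000) is divided into 2 shares of ₹330,000: Gideon and Gabor each take ₹330,000.
Esperanza's share (₹660,000) is divided into 2 shares of ₹330,000: Jarrah and Lena each take ₹330,000.
Cassia's share (₹660,000) is divided into 4 shares of ₹165,000: Qadir, Ione, Gita, and Ansel each take ₹165,000.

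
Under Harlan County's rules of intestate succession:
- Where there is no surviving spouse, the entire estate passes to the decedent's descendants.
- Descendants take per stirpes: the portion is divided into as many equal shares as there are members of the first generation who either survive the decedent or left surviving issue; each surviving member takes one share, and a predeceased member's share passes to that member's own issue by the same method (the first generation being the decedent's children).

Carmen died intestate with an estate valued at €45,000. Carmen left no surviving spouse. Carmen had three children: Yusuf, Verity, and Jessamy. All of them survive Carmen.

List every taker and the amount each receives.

Yusuf: €15,000; Verity: €15,000; Jessamy: €15,000

The entire €45,000 passes to the descendants.
That amount (€45,000) is divided into 3 shares of €15,000: Yusuf, Verity, and Jessamy each take €15,000.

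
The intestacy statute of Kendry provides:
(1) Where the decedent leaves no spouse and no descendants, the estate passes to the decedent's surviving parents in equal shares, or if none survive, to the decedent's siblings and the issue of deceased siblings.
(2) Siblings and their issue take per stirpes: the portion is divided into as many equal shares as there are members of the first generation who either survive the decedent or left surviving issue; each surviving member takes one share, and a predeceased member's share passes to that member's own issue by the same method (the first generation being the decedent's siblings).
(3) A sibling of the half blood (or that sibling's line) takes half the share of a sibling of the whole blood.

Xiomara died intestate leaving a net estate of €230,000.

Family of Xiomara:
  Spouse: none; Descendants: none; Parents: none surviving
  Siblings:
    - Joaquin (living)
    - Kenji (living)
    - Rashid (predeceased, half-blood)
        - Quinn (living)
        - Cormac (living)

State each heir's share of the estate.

Joaquin: €92,000; Kenji: €92,000; Quinn: €23,000; Cormac: €23,000

The entire €230,000 passes to the siblings and their issue.
Counting each half-blood sibling's line as half a unit, there are 5/2 units in €230,000, so one unit is €92,000. Whole-blood lines (Joaquin and Kenji) take €92,000 each; half-blood lines (Rashid) take €46,000 each.
Rashid's share (€46,000) is divided into 2 shares of €23,000: Quinn and Cormac each take €23,000.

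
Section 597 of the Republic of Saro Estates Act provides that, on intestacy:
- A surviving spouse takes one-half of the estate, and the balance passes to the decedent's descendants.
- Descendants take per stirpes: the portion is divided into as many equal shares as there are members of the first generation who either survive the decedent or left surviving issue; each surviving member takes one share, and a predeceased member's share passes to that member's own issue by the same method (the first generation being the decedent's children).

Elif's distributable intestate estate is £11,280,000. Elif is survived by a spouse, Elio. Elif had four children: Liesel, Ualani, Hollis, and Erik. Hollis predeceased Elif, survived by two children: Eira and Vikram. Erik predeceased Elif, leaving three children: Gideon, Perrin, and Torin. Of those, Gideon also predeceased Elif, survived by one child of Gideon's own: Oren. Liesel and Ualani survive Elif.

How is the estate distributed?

Elio: £5,640,000; Liesel: £1,410,000; Ualani: £1,410,000; Eira: £705,000; Vikram: £705,000; Oren: £470,000; Perrin: £470,000; Torin: £470,000

Elio takes one-half of £11,280,000 = £5,640,000. The remaining £5,640,000 passes to the descendants.
The descendants' portion (£5,640,000) is divided into 4 shares of £1,410,000: Liesel and Ualani each take £1,410,000; Hollis's £1,410,000 share passes to Hollis's issue; Erik's £1,410,000 share passes to Erik's issue.
Hollis's share (£1,410,000) is divided into 2 shares of £705,000: Eira and Vikram each take £705,000.
Erik's share (£1,410,000) is divided into 3 shares of £470,000: Perrin and Torin each take £470,000; Gideon's £470,000 share passes to Gideon's issue.
Gideon's share (£470,000) passes entirely to Oren.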